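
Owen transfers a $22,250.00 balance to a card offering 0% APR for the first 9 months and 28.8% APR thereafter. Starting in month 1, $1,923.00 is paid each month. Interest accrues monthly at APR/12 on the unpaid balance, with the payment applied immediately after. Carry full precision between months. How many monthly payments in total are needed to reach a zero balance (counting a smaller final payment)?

Promo months 1–9 at r₀ = 0%/12 = 0; months 10+ at r₁ = 28.8%/12 = 0.024.
After month 9 (no interest yet): B = $22,250.00 − 9·$1,923.00 = $4,943.00.
Then at r₁ with $1,923.00/mo: n₂ = −ln(1 − r₁·B/P)/ln(1+r₁) ≈ 2.68 → 3 more payments.

12 payments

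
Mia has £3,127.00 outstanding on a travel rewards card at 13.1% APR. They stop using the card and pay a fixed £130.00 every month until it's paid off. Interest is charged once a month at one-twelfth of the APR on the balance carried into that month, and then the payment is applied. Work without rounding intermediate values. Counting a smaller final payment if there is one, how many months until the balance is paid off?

29 months

Monthly rate r = 13.1%/12 = 1.09167% = 0.0109167.
Recurrence: B ← B·(1+r) − £130.00.
Month 1: interest £34.14; balance after payment £3,031.14.
Month 2: interest £33.09; balance after payment £2,934.23.
Closed form: n = −ln(1 − rB₀/P)/ln(1+r) = −ln(0.73741)/ln(1.01092) ≈ 28.055, so the balance reaches zero during payment 29.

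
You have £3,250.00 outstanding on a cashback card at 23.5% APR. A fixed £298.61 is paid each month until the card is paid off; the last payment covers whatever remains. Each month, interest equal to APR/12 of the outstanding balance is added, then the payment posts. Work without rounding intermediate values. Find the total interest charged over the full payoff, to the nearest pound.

Monthly rate r = 23.5%/12 = 1.95833% = 0.0195833.
Payoff takes n = ⌈−ln(1 − rB₀/P)/ln(1+r)⌉ = ⌈12.360⌉ = 13 payments; the last is £108.09.
Total paid = 12·£298.61 + £108.09 = £3,691.41.
Total interest = total paid − principal = £3,691.41 − £3,250.00 = £441.41.

£441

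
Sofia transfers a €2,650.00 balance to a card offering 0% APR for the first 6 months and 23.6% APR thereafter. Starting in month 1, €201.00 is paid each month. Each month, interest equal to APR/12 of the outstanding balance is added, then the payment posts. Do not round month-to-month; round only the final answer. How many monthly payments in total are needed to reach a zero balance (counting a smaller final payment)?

14 months

Promo months 1–6 at r₀ = 0%/12 = 0; months 7+ at r₁ = 23.6%/12 = 0.0196667.
After month 6 (no interest yet): B = €2,650.00 − 6·€201.00 = €1,444.00.
Then at r₁ with €201.00/mo: n₂ = −ln(1 − r₁·B/P)/ln(1+r₁) ≈ 7.82 → 8 more payments.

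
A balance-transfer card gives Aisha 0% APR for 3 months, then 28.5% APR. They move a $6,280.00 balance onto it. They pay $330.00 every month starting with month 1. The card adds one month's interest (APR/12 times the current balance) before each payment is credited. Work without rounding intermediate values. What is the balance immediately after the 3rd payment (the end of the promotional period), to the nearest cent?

Promo months 1–3 at r₀ = 0%/12 = 0; months 4+ at r₁ = 28.5%/12 = 0.02375.
After month 3 (no interest yet): B = $6,280.00 − 3·$330.00 = $5,290.00.

$5,290.00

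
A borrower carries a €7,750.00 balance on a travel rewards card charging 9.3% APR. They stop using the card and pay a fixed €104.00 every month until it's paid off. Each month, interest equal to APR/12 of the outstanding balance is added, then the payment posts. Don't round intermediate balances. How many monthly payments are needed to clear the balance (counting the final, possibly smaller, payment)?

Monthly rate r = 9.3%/12 = 0.775% = 0.00775.
Recurrence: B ← B·(1+r) − €104.00.
Month 1: interest €60.06; balance after payment €7,706.06.
Month 2: interest €59.72; balance after payment €7,661.78.
Closed form: n = −ln(1 − rB₀/P)/ln(1+r) = −ln(0.42248)/ln(1.00775) ≈ 111.607, so the balance reaches zero during payment 112.

112 months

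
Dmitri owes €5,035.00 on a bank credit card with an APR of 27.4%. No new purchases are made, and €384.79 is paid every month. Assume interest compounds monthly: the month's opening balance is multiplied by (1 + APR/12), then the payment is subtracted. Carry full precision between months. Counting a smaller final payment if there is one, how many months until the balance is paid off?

16 months

Monthly rate r = 27.4%/12 = 2.28333% = 0.0228333.
Recurrence: B ← B·(1+r) − €384.79.
Month 1: interest €114.97; balance after payment €4,765.18.
Month 2: interest €108.80; balance after payment €4,489.19.
Closed form: n = −ln(1 − rB₀/P)/ln(1+r) = −ln(0.70122)/ln(1.02283) ≈ 15.721, so the balance reaches zero during payment 16.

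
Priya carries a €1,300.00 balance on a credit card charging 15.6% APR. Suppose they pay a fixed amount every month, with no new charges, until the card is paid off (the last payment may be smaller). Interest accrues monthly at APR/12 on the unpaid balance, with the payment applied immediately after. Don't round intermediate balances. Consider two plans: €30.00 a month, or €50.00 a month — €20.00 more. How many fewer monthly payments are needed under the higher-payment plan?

33 fewer payments

Monthly rate r = 15.6%/12 = 1.3% = 0.013.
At €30.00/mo: n = ⌈−ln(1 − rB₀/P)/ln(1+r)⌉ = 65 payments (last €4.55); total interest = total paid − €1,300.00 = €624.55.
At €50.00/mo: 32 payments (last €46.81); total interest €296.81.
Payments saved = 65 − 32 = 33.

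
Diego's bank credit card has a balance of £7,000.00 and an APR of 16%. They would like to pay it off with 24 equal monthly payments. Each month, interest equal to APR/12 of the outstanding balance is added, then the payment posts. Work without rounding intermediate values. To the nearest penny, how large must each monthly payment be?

Monthly rate r = 16%/12 = 1.33333% = 0.0133333.
Level-payment amortization: P = B₀·r / (1 − (1+r)^(−n)) = 7000.00·0.0133333 / (1 − 1.01333^(−24)).
Denominator 1 − (1+r)^(−24) = 0.272313854.
P = 93.3333 / 0.272313854 ≈ 342.74.

£342.74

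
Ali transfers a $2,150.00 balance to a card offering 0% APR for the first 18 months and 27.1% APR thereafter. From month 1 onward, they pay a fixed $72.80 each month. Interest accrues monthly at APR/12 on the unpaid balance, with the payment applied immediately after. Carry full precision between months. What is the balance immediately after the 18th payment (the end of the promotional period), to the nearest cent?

$839.60

Promo months 1–18 at r₀ = 0%/12 = 0; months 19+ at r₁ = 27.1%/12 = 0.0225833.
After month 18 (no interest yet): B = $2,150.00 − 18·$72.80 = $839.60.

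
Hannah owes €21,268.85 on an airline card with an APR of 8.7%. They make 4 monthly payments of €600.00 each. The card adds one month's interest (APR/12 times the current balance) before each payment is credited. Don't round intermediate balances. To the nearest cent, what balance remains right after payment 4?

€19,466.16

Monthly rate r = 8.7%/12 = 0.725% = 0.00725.
Each month: B ← B·(1+r) − €600.00.
Month 1: interest €154.20; balance after payment €20,823.05.
Month 2: interest €150.97; balance after payment €20,374.02.
Month 3: interest €147.71; balance after payment €19,921.73.
Month 4: interest €144.43; balance after payment €19,466.16.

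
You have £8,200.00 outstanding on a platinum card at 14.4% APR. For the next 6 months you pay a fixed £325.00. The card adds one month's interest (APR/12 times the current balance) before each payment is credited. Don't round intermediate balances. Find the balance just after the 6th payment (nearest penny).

£6,798.95

Monthly rate r = 14.4%/12 = 1.2% = 0.012.
Each month: B ← B·(1+r) − £325.00.
Month 1: interest £98.40; balance after payment £7,973.40.
Month 2: interest £95.68; balance after payment £7,744.08.
Month 3: interest £92.93; balance after payment £7,512.01.
Month 4: interest £90.14; balance after payment £7,277.15.
Month 5: interest £87.33; balance after payment £7,039.48.
Month 6: interest £84.47; balance after payment £6,798.95.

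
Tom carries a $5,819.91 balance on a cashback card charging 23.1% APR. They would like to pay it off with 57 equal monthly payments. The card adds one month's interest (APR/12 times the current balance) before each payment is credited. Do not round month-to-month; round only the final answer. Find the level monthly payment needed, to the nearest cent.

$169.05

Monthly rate r = 23.1%/12 = 1.925% = 0.01925.
Level-payment amortization: P = B₀·r / (1 − (1+r)^(−n)) = 5819.91·0.01925 / (1 − 1.01925^(−57)).
Denominator 1 − (1+r)^(−57) = 0.662713505.
P = 112.033 / 0.662713505 ≈ 169.05.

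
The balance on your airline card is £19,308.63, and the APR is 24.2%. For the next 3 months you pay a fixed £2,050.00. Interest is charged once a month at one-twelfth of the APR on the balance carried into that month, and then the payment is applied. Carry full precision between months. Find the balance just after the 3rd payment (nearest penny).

£14,225.66

Monthly rate r = 24.2%/12 = 2.01667% = 0.0201667.
Each month: B ← B·(1+r) − £2,050.00.
Month 1: interest £389.39; balance after payment £17,648.02.
Month 2: interest £355.90; balance after payment £15,953.92.
Month 3: interest £321.74; balance after payment £14,225.66.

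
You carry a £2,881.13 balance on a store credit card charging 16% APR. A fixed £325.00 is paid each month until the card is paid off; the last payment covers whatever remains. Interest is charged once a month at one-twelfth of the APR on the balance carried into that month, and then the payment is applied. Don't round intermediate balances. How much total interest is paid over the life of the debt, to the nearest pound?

Monthly rate r = 16%/12 = 1.33333% = 0.0133333.
Payoff takes n = ⌈−ln(1 − rB₀/P)/ln(1+r)⌉ = ⌈9.497⌉ = 10 payments; the last is £162.07.
Total paid = 9·£325.00 + £162.07 = £3,087.07.
Total interest = total paid − principal = £3,087.07 − £2,881.13 = £205.94.

£206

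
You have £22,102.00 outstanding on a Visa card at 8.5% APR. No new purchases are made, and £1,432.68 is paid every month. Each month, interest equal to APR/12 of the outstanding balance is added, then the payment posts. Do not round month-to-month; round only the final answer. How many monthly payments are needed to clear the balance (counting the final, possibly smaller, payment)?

17 months

Monthly rate r = 8.5%/12 = 0.708333% = 0.00708333.
Recurrence: B ← B·(1+r) − £1,432.68.
Month 1: interest £156.56; balance after payment £20,825.88.
Month 2: interest £147.52; balance after payment £19,540.71.
Closed form: n = −ln(1 − rB₀/P)/ln(1+r) = −ln(0.89073)/ln(1.00708) ≈ 16.395, so the balance reaches zero during payment 17.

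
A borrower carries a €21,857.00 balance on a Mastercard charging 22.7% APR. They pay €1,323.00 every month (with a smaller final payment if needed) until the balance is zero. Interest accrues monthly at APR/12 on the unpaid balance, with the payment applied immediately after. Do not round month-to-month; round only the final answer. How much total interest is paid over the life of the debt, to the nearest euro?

€4,597

Monthly rate r = 22.7%/12 = 1.89167% = 0.0189167.
Payoff takes n = ⌈−ln(1 − rB₀/P)/ln(1+r)⌉ = ⌈19.996⌉ = 20 payments; the last is €1,317.44.
Total paid = 19·€1,323.00 + €1,317.44 = €26,454.44.
Total interest = total paid − principal = €26,454.44 − €21,857.00 = €4,597.44.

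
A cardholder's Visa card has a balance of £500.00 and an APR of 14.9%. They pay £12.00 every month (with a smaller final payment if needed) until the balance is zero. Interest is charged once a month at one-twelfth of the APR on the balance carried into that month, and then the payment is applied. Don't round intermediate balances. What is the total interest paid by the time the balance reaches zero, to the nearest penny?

Monthly rate r = 14.9%/12 = 1.24167% = 0.0124167.
Payoff takes n = ⌈−ln(1 − rB₀/P)/ln(1+r)⌉ = ⌈59.034⌉ = 60 payments; the last is £0.41.
Total paid = 59·£12.00 + £0.41 = £708.41.
Total interest = total paid − principal = £708.41 − £500.00 = £208.41.

£208.41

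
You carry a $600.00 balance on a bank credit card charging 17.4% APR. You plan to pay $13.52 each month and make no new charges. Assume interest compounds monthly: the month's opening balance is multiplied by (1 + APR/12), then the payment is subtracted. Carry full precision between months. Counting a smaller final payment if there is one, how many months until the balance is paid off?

72 months

Monthly rate r = 17.4%/12 = 1.45% = 0.0145.
Recurrence: B ← B·(1+r) − $13.52.
Month 1: interest $8.70; balance after payment $595.18.
Month 2: interest $8.63; balance after payment $590.29.
Closed form: n = −ln(1 − rB₀/P)/ln(1+r) = −ln(0.35651)/ln(1.0145) ≈ 71.645, so the balance reaches zero during payment 72.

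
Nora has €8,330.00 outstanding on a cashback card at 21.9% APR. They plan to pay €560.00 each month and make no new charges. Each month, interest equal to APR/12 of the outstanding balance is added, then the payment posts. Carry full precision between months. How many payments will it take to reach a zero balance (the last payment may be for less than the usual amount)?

18 months

Monthly rate r = 21.9%/12 = 1.825% = 0.01825.
Recurrence: B ← B·(1+r) − €560.00.
Month 1: interest €152.02; balance after payment €7,922.02.
Month 2: interest €144.58; balance after payment €7,506.60.
Closed form: n = −ln(1 − rB₀/P)/ln(1+r) = −ln(0.72853)/ln(1.01825) ≈ 17.513, so the balance reaches zero during payment 18.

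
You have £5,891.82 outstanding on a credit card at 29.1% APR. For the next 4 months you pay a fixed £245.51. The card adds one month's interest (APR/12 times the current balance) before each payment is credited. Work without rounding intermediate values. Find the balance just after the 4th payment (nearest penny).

£5,466.11

Monthly rate r = 29.1%/12 = 2.425% = 0.02425.
Each month: B ← B·(1+r) − £245.51.
Month 1: interest £142.88; balance after payment £5,789.19.
Month 2: interest £140.39; balance after payment £5,684.06.
Month 3: interest £137.84; balance after payment £5,576.39.
Month 4: interest £135.23; balance after payment £5,466.11.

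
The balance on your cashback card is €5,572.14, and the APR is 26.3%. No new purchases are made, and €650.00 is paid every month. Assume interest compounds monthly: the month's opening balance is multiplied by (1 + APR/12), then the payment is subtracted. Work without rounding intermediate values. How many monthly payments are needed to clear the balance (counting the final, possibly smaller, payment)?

Monthly rate r = 26.3%/12 = 2.19167% = 0.0219167.
Recurrence: B ← B·(1+r) − €650.00.
Month 1: interest €122.12; balance after payment €5,044.26.
Month 2: interest €110.55; balance after payment €4,504.82.
Closed form: n = −ln(1 − rB₀/P)/ln(1+r) = −ln(0.81212)/ln(1.02192) ≈ 9.599, so the balance reaches zero during payment 10.

10 payments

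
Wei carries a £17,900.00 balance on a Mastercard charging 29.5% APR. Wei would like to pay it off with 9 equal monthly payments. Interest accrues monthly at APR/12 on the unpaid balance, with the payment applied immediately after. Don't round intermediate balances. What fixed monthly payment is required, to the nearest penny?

Monthly rate r = 29.5%/12 = 2.45833% = 0.0245833.
Level-payment amortization: P = B₀·r / (1 − (1+r)^(−n)) = 17900.00·0.0245833 / (1 − 1.02458^(−9)).
Denominator 1 − (1+r)^(−9) = 0.196336181.
P = 440.042 / 0.196336181 ≈ 2241.27.

£2,241.27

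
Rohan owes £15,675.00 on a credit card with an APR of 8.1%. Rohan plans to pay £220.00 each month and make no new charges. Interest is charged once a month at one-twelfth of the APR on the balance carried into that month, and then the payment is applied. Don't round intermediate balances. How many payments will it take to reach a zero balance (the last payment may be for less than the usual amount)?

Monthly rate r = 8.1%/12 = 0.675% = 0.00675.
Recurrence: B ← B·(1+r) − £220.00.
Month 1: interest £105.81; balance after payment £15,560.81.
Month 2: interest £105.04; balance after payment £15,445.84.
Closed form: n = −ln(1 − rB₀/P)/ln(1+r) = −ln(0.51906)/ln(1.00675) ≈ 97.473, so the balance reaches zero during payment 98.

98 payments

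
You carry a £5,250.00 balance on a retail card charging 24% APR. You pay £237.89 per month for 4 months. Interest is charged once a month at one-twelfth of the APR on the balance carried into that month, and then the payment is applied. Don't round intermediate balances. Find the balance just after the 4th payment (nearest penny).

£4,702.28

Monthly rate r = 24%/12 = 2% = 0.02.
Each month: B ← B·(1+r) − £237.89.
Month 1: interest £105.00; balance after payment £5,117.11.
Month 2: interest £102.34; balance after payment £4,981.56.
Month 3: interest £99.63; balance after payment £4,843.30.
Month 4: interest £96.87; balance after payment £4,702.28.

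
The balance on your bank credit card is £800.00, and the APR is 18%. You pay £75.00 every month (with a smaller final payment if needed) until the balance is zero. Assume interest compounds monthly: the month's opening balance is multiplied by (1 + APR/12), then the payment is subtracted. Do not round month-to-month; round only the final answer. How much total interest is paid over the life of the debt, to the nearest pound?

Monthly rate r = 18%/12 = 1.5% = 0.015.
Payoff takes n = ⌈−ln(1 − rB₀/P)/ln(1+r)⌉ = ⌈11.711⌉ = 12 payments; the last is £53.40.
Total paid = 11·£75.00 + £53.40 = £878.40.
Total interest = total paid − principal = £878.40 − £800.00 = £78.40.

£78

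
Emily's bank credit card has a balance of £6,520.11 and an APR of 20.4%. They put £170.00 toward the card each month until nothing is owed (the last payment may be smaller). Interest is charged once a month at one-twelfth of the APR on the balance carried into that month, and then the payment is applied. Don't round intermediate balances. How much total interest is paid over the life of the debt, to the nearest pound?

Monthly rate r = 20.4%/12 = 1.7% = 0.017.
Payoff takes n = ⌈−ln(1 − rB₀/P)/ln(1+r)⌉ = ⌈62.620⌉ = 63 payments; the last is £105.65.
Total paid = 62·£170.00 + £105.65 = £10,645.65.
Total interest = total paid − principal = £10,645.65 − £6,520.11 = £4,125.54.

£4,126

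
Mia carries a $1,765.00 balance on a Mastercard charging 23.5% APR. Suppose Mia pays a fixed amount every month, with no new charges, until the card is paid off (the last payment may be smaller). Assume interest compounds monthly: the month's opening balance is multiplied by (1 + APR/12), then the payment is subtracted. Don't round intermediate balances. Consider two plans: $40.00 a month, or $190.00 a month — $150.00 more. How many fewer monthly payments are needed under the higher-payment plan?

Monthly rate r = 23.5%/12 = 1.95833% = 0.0195833.
At $40.00/mo: n = ⌈−ln(1 − rB₀/P)/ln(1+r)⌉ = 103 payments (last $36.64); total interest = total paid − $1,765.00 = $2,351.64.
At $190.00/mo: 11 payments (last $67.56); total interest $202.56.
Payments saved = 103 − 11 = 92.

92 fewer payments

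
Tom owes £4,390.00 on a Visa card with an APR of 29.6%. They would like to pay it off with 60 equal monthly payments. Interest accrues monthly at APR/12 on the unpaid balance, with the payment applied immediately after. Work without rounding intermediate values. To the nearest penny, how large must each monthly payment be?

Monthly rate r = 29.6%/12 = 2.46667% = 0.0246667.
Level-payment amortization: P = B₀·r / (1 − (1+r)^(−n)) = 4390.00·0.0246667 / (1 − 1.02467^(−60)).
Denominator 1 − (1+r)^(−60) = 0.768237326.
P = 108.287 / 0.768237326 ≈ 140.95.

£140.95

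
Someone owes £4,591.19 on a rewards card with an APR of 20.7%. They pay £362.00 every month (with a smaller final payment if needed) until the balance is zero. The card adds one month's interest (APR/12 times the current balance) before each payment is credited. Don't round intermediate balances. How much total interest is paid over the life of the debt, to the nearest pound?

Monthly rate r = 20.7%/12 = 1.725% = 0.01725.
Payoff takes n = ⌈−ln(1 − rB₀/P)/ln(1+r)⌉ = ⌈14.436⌉ = 15 payments; the last is £158.59.
Total paid = 14·£362.00 + £158.59 = £5,226.59.
Total interest = total paid − principal = £5,226.59 − £4,591.19 = £635.40.

£635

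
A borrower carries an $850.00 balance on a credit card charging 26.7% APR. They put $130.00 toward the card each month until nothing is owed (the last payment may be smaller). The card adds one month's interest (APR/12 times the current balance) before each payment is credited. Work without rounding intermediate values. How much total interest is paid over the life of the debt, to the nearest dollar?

$79

Monthly rate r = 26.7%/12 = 2.225% = 0.02225.
Payoff takes n = ⌈−ln(1 − rB₀/P)/ln(1+r)⌉ = ⌈7.144⌉ = 8 payments; the last is $18.93.
Total paid = 7·$130.00 + $18.93 = $928.93.
Total interest = total paid − principal = $928.93 − $850.00 = $78.93.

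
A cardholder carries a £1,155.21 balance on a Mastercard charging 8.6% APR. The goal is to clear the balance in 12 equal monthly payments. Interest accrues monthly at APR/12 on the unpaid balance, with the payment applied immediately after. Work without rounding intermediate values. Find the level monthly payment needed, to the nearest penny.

Monthly rate r = 8.6%/12 = 0.716667% = 0.00716667.
Level-payment amortization: P = B₀·r / (1 − (1+r)^(−n)) = 1155.21·0.00716667 / (1 − 1.00717^(−12)).
Denominator 1 − (1+r)^(−12) = 0.0821242975.
P = 8.279 / 0.0821242975 ≈ 100.81.

£100.81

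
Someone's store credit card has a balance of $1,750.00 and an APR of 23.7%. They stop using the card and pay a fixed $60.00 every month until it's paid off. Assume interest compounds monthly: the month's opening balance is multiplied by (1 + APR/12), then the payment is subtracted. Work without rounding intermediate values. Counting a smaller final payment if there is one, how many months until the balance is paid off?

Monthly rate r = 23.7%/12 = 1.975% = 0.01975.
Recurrence: B ← B·(1+r) − $60.00.
Month 1: interest $34.56; balance after payment $1,724.56.
Month 2: interest $34.06; balance after payment $1,698.62.
Closed form: n = −ln(1 − rB₀/P)/ln(1+r) = −ln(0.42396)/ln(1.01975) ≈ 43.877, so the balance reaches zero during payment 44.

44 months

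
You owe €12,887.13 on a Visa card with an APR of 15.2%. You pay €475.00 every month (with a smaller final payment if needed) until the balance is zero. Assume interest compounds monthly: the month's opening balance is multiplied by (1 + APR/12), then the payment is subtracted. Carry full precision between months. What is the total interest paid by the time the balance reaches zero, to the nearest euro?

€3,004

Monthly rate r = 15.2%/12 = 1.26667% = 0.0126667.
Payoff takes n = ⌈−ln(1 − rB₀/P)/ln(1+r)⌉ = ⌈33.453⌉ = 34 payments; the last is €215.72.
Total paid = 33·€475.00 + €215.72 = €15,890.72.
Total interest = total paid − principal = €15,890.72 − €12,887.13 = €3,003.59.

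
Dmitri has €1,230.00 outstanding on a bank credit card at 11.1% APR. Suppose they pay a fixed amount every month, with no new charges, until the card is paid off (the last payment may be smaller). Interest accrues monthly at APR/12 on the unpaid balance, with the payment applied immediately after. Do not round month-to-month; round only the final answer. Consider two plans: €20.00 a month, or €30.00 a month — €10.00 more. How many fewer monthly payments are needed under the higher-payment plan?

40 fewer payments

Monthly rate r = 11.1%/12 = 0.925% = 0.00925.
At €20.00/mo: n = ⌈−ln(1 − rB₀/P)/ln(1+r)⌉ = 92 payments (last €7.57); total interest = total paid − €1,230.00 = €597.57.
At €30.00/mo: 52 payments (last €23.63); total interest €323.63.
Payments saved = 92 − 52 = 40.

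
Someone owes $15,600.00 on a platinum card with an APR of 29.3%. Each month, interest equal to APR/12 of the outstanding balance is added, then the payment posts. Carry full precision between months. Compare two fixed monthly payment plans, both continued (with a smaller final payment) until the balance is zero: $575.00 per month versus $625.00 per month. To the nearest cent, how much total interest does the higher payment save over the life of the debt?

$1,527.06

Monthly rate r = 29.3%/12 = 2.44167% = 0.0244167.
At $575.00/mo: n = ⌈−ln(1 − rB₀/P)/ln(1+r)⌉ = 46 payments (last $10.76); total interest = total paid − $15,600.00 = $10,285.76.
At $625.00/mo: 39 payments (last $608.70); total interest $8,758.70.
Interest saved = $10,285.76 − $8,758.70 = $1,527.06.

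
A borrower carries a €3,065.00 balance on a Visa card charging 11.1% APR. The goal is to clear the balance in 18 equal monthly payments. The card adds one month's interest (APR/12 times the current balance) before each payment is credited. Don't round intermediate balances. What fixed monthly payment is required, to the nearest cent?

€185.63

Monthly rate r = 11.1%/12 = 0.925% = 0.00925.
Level-payment amortization: P = B₀·r / (1 − (1+r)^(−n)) = 3065.00·0.00925 / (1 − 1.00925^(−18)).
Denominator 1 − (1+r)^(−18) = 0.152728975.
P = 28.3513 / 0.152728975 ≈ 185.63.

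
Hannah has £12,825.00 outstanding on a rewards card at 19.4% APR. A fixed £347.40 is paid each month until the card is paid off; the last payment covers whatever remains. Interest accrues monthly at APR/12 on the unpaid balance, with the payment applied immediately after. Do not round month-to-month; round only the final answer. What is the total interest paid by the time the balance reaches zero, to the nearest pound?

£6,853

Monthly rate r = 19.4%/12 = 1.61667% = 0.0161667.
Payoff takes n = ⌈−ln(1 − rB₀/P)/ln(1+r)⌉ = ⌈56.642⌉ = 57 payments; the last is £223.65.
Total paid = 56·£347.40 + £223.65 = £19,678.05.
Total interest = total paid − principal = £19,678.05 − £12,825.00 = £6,853.05.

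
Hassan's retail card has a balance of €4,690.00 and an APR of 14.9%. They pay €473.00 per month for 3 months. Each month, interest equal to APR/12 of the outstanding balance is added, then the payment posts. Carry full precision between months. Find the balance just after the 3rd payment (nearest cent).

€3,430.19

Monthly rate r = 14.9%/12 = 1.24167% = 0.0124167.
Each month: B ← B·(1+r) − €473.00.
Month 1: interest €58.23; balance after payment €4,275.23.
Month 2: interest €53.08; balance after payment €3,855.32.
Month 3: interest €47.87; balance after payment €3,430.19.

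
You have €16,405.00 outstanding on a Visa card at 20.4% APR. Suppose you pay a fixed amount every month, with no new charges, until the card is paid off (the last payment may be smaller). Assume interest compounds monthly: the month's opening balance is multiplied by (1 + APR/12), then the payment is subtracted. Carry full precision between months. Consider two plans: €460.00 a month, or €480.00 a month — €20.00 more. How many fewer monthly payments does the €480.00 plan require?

Monthly rate r = 20.4%/12 = 1.7% = 0.017.
At €460.00/mo: n = ⌈−ln(1 − rB₀/P)/ln(1+r)⌉ = 56 payments (last €135.96); total interest = total paid − €16,405.00 = €9,030.96.
At €480.00/mo: 52 payments (last €291.30); total interest €8,366.30.
Payments saved = 56 − 52 = 4.

4 fewer payments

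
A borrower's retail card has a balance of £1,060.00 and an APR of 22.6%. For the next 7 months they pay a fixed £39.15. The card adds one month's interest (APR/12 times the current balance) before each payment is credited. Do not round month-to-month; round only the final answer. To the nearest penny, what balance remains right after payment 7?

£917.86

Monthly rate r = 22.6%/12 = 1.88333% = 0.0188333.
Each month: B ← B·(1+r) − £39.15.
Month 1: interest £19.96; balance after payment £1,040.81.
Month 2: interest £19.60; balance after payment £1,021.27.
Month 3: interest £19.23; balance after payment £1,001.35.
Month 4: interest £18.86; balance after payment £981.06.
Month 5: interest £18.48; balance after payment £960.38.
Month 6: interest £18.09; balance after payment £939.32.
Month 7: interest £17.69; balance after payment £917.86.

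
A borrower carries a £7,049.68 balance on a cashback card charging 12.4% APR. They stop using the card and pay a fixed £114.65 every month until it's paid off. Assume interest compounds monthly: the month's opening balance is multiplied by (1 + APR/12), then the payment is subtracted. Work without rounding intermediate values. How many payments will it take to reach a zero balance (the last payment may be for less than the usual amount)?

Monthly rate r = 12.4%/12 = 1.03333% = 0.0103333.
Recurrence: B ← B·(1+r) − £114.65.
Month 1: interest £72.85; balance after payment £7,007.88.
Month 2: interest £72.41; balance after payment £6,965.64.
Closed form: n = −ln(1 − rB₀/P)/ln(1+r) = −ln(0.36462)/ln(1.01033) ≈ 98.140, so the balance reaches zero during payment 99.

99 months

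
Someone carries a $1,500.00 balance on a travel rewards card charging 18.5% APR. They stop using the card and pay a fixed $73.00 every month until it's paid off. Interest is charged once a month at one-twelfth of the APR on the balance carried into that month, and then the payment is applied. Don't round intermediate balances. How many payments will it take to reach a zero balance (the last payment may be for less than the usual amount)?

25 months

Monthly rate r = 18.5%/12 = 1.54167% = 0.0154167.
Recurrence: B ← B·(1+r) − $73.00.
Month 1: interest $23.12; balance after payment $1,450.12.
Month 2: interest $22.36; balance after payment $1,399.48.
Closed form: n = −ln(1 − rB₀/P)/ln(1+r) = −ln(0.68322)/ln(1.01542) ≈ 24.900, so the balance reaches zero during payment 25.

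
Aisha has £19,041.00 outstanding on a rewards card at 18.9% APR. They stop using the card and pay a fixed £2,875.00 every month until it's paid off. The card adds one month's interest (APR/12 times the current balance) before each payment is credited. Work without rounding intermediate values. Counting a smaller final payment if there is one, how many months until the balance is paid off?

8 months

Monthly rate r = 18.9%/12 = 1.575% = 0.01575.
Recurrence: B ← B·(1+r) − £2,875.00.
Month 1: interest £299.90; balance after payment £16,465.90.
Month 2: interest £259.34; balance after payment £13,850.23.
Closed form: n = −ln(1 − rB₀/P)/ln(1+r) = −ln(0.89569)/ln(1.01575) ≈ 7.049, so the balance reaches zero during payment 8.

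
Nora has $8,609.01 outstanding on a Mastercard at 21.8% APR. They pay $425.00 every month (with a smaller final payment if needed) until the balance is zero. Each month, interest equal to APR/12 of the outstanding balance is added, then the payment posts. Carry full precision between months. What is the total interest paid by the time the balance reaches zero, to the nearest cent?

Monthly rate r = 21.8%/12 = 1.81667% = 0.0181667.
Payoff takes n = ⌈−ln(1 − rB₀/P)/ln(1+r)⌉ = ⌈25.487⌉ = 26 payments; the last is $207.85.
Total paid = 25·$425.00 + $207.85 = $10,832.85.
Total interest = total paid − principal = $10,832.85 − $8,609.01 = $2,223.84.

$2,223.84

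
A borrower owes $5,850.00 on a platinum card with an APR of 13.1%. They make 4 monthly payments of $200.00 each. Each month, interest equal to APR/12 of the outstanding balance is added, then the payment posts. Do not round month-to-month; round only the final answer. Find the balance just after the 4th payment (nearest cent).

$5,296.47

Monthly rate r = 13.1%/12 = 1.09167% = 0.0109167.
Each month: B ← B·(1+r) − $200.00.
Month 1: interest $63.86; balance after payment $5,713.86.
Month 2: interest $62.38; balance after payment $5,576.24.
Month 3: interest $60.87; balance after payment $5,437.11.
Month 4: interest $59.36; balance after payment $5,296.47.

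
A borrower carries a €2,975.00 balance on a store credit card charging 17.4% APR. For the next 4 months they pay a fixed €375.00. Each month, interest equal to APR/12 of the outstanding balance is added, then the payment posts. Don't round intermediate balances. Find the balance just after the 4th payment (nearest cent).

€1,618.40

Monthly rate r = 17.4%/12 = 1.45% = 0.0145.
Each month: B ← B·(1+r) − €375.00.
Month 1: interest €43.14; balance after payment €2,643.14.
Month 2: interest €38.33; balance after payment €2,306.46.
Month 3: interest €33.44; balance after payment €1,964.91.
Month 4: interest €28.49; balance after payment €1,618.40.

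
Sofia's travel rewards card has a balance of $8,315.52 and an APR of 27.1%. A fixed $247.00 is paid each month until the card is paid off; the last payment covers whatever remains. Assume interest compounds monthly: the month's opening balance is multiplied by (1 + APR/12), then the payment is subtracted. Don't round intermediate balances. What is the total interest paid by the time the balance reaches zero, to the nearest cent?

Monthly rate r = 27.1%/12 = 2.25833% = 0.0225833.
Payoff takes n = ⌈−ln(1 − rB₀/P)/ln(1+r)⌉ = ⌈63.959⌉ = 64 payments; the last is $236.93.
Total paid = 63·$247.00 + $236.93 = $15,797.93.
Total interest = total paid − principal = $15,797.93 − $8,315.52 = $7,482.41.

$7,482.41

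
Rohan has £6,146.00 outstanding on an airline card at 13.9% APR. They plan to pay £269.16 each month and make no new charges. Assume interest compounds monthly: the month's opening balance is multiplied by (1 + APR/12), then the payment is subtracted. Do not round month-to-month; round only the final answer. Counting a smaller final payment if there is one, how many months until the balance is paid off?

Monthly rate r = 13.9%/12 = 1.15833% = 0.0115833.
Recurrence: B ← B·(1+r) − £269.16.
Month 1: interest £71.19; balance after payment £5,948.03.
Month 2: interest £68.90; balance after payment £5,747.77.
Closed form: n = −ln(1 − rB₀/P)/ln(1+r) = −ln(0.73551)/ln(1.01158) ≈ 26.674, so the balance reaches zero during payment 27.

27 months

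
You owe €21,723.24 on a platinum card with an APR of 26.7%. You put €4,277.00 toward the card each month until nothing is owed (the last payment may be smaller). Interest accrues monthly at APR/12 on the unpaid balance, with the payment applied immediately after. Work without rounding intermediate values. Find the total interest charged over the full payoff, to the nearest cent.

€1,595.72

Monthly rate r = 26.7%/12 = 2.225% = 0.02225.
Payoff takes n = ⌈−ln(1 − rB₀/P)/ln(1+r)⌉ = ⌈5.449⌉ = 6 payments; the last is €1,933.96.
Total paid = 5·€4,277.00 + €1,933.96 = €23,318.96.
Total interest = total paid − principal = €23,318.96 − €21,723.24 = €1,595.72.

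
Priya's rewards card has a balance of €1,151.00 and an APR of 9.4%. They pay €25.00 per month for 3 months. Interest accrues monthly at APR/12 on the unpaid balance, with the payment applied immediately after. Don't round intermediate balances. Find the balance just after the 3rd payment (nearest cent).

Monthly rate r = 9.4%/12 = 0.783333% = 0.00783333.
Each month: B ← B·(1+r) − €25.00.
Month 1: interest €9.02; balance after payment €1,135.02.
Month 2: interest €8.89; balance after payment €1,118.91.
Month 3: interest €8.76; balance after payment €1,102.67.

€1,102.67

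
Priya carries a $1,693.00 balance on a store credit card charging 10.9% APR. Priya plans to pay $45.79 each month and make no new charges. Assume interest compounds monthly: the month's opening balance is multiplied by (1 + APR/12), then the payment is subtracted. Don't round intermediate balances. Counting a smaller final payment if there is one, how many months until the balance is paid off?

46 months

Monthly rate r = 10.9%/12 = 0.908333% = 0.00908333.
Recurrence: B ← B·(1+r) − $45.79.
Month 1: interest $15.38; balance after payment $1,662.59.
Month 2: interest $15.10; balance after payment $1,631.90.
Closed form: n = −ln(1 − rB₀/P)/ln(1+r) = −ln(0.66416)/ln(1.00908) ≈ 45.257, so the balance reaches zero during payment 46.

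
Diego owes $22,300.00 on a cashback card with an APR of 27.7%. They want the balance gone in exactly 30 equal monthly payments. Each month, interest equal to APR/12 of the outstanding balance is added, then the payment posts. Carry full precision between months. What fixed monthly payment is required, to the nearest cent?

Monthly rate r = 27.7%/12 = 2.30833% = 0.0230833.
Level-payment amortization: P = B₀·r / (1 − (1+r)^(−n)) = 22300.00·0.0230833 / (1 − 1.02308^(−30)).
Denominator 1 − (1+r)^(−30) = 0.495722366.
P = 514.758 / 0.495722366 ≈ 1038.40.

$1,038.40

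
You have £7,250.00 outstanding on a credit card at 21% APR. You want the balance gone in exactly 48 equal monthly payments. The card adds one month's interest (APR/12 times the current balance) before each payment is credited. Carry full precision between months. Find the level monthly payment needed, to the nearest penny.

£224.50

Monthly rate r = 21%/12 = 1.75% = 0.0175.
Level-payment amortization: P = B₀·r / (1 − (1+r)^(−n)) = 7250.00·0.0175 / (1 − 1.0175^(−48)).
Denominator 1 − (1+r)^(−48) = 0.565141523.
P = 126.875 / 0.565141523 ≈ 224.50.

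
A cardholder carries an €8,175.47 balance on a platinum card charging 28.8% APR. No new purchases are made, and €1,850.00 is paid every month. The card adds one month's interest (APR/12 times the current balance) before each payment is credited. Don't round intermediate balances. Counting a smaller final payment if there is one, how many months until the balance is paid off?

5 payments

Monthly rate r = 28.8%/12 = 2.4% = 0.024.
Recurrence: B ← B·(1+r) − €1,850.00.
Month 1: interest €196.21; balance after payment €6,521.68.
Month 2: interest €156.52; balance after payment €4,828.20.
Month 3: interest €115.88; balance after payment €3,094.08.
Month 4: interest €74.26; balance after payment €1,318.34.
Month 5: interest €31.64; balance after payment €0.00.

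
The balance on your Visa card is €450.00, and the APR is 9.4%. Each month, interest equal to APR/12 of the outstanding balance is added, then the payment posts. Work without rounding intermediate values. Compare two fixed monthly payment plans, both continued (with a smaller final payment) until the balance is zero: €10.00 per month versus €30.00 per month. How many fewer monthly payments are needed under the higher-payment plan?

Monthly rate r = 9.4%/12 = 0.783333% = 0.00783333.
At €10.00/mo: n = ⌈−ln(1 − rB₀/P)/ln(1+r)⌉ = 56 payments (last €7.03); total interest = total paid − €450.00 = €107.03.
At €30.00/mo: 17 payments (last €0.58); total interest €30.58.
Payments saved = 56 − 17 = 39.

39 fewer payments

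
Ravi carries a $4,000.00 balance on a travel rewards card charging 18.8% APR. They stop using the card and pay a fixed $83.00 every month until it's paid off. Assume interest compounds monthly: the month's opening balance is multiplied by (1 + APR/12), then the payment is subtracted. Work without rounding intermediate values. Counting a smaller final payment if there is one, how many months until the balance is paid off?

Monthly rate r = 18.8%/12 = 1.56667% = 0.0156667.
Recurrence: B ← B·(1+r) − $83.00.
Month 1: interest $62.67; balance after payment $3,979.67.
Month 2: interest $62.35; balance after payment $3,959.01.
Closed form: n = −ln(1 − rB₀/P)/ln(1+r) = −ln(0.24498)/ln(1.01567) ≈ 90.483, so the balance reaches zero during payment 91.

91 payments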